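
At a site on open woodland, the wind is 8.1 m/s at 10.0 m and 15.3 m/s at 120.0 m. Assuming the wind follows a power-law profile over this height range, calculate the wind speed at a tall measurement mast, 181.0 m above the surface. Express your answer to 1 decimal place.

17.0 m/s

First find α: α = ln(V₂/V₁)/ln(z₂/z₁) = ln(15.3/8.1)/ln(120.0/10.0) = 0.63599/2.48491 = 0.2559
Extrapolate from 120.0 m to 181.0 m: V₃ = 15.3 × (181.0/120.0)^0.2559 = 15.3 × 1.1109 = 16.9972 m/s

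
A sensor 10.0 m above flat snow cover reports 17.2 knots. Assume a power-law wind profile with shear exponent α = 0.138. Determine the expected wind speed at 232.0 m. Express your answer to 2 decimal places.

Power-law profile: V₂ = V₁ · (z₂/z₁)^α
V₂ = 17.2 × (232.0/10.0)^0.138 = 17.2 × (23.2000)^0.138
    = 17.2 × 1.5433 = 26.5440 knots

26.54 knots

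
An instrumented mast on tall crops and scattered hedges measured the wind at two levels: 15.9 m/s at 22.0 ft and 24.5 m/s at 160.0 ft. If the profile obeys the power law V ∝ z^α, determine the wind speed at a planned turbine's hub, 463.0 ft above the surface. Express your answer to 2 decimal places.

30.88 m/s

First find α: α = ln(V₂/V₁)/ln(z₂/z₁) = ln(24.5/15.9)/ln(160.0/22.0) = 0.43235/1.98413 = 0.2179
Extrapolate from 160.0 ft to 463.0 ft: V₃ = 24.5 × (463.0/160.0)^0.2179 = 24.5 × 1.2605 = 30.8831 m/s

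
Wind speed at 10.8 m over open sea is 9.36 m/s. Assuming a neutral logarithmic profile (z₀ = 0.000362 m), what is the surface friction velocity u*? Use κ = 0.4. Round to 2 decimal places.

Log law: V(z) = (u*/κ) · ln(z/z₀) ⇒ u* = κ · V / ln(z/z₀)
u* = 0.4 × 9.36 / ln(10.8/0.000362) = 0.4 × 9.36 / 10.3034
   = 3.7440 / 10.3034 = 0.3634 m/s

u* ≈ 0.36 m/s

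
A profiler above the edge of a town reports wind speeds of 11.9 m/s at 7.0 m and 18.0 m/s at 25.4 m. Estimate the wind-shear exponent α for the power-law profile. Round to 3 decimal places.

α ≈ 0.321

Power law: V₂/V₁ = (z₂/z₁)^α ⇒ α = ln(V₂/V₁) / ln(z₂/z₁)
α = ln(18.0/11.9) / ln(25.4/7.0) = ln(1.5126) / ln(3.6286)
  = 0.41383 / 1.28884 = 0.32109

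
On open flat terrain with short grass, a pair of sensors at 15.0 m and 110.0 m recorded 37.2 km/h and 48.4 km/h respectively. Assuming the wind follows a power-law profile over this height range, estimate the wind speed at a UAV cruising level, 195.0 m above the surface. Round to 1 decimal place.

52.2 km/h

First find α: α = ln(V₂/V₁)/ln(z₂/z₁) = ln(48.4/37.2)/ln(110.0/15.0) = 0.26319/1.99243 = 0.1321
Extrapolate from 110.0 m to 195.0 m: V₃ = 48.4 × (195.0/110.0)^0.1321 = 48.4 × 1.0786 = 52.2023 km/h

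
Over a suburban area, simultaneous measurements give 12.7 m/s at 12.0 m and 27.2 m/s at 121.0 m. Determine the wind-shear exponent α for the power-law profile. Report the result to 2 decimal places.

Power law: V₂/V₁ = (z₂/z₁)^α ⇒ α = ln(V₂/V₁) / ln(z₂/z₁)
α = ln(27.2/12.7) / ln(121.0/12.0) = ln(2.1417) / ln(10.0833)
  = 0.76161 / 2.31088 = 0.32958

α ≈ 0.33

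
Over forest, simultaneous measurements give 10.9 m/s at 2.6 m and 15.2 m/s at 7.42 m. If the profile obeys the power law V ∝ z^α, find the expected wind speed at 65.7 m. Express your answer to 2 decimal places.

30.35 m/s

First find α: α = ln(V₂/V₁)/ln(z₂/z₁) = ln(15.2/10.9)/ln(7.42/2.6) = 0.33253/1.04867 = 0.3171
Extrapolate from 7.42 m to 65.7 m: V₃ = 15.2 × (65.7/7.42)^0.3171 = 15.2 × 1.9968 = 30.3521 m/s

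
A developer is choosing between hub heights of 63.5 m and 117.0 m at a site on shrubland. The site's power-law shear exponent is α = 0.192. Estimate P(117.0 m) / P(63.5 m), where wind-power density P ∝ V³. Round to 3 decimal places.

1.422

Speed ratio: V_B/V_A = (z_B/z_A)^α = (117.0/63.5)^0.192 = (1.8425)^0.192 = 1.12450
Power-density ratio: P_B/P_A = (V_B/V_A)³ = (1.12450)³ = 1.42193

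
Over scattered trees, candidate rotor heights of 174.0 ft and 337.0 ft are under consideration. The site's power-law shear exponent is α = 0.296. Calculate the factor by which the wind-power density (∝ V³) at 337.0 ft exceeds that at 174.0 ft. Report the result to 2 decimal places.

Speed ratio: V_B/V_A = (z_B/z_A)^α = (337.0/174.0)^0.296 = (1.9368)^0.296 = 1.21612
Power-density ratio: P_B/P_A = (V_B/V_A)³ = (1.21612)³ = 1.79857

1.80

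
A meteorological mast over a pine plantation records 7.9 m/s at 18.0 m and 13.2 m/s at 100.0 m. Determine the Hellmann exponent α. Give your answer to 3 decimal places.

Power law: V₂/V₁ = (z₂/z₁)^α ⇒ α = ln(V₂/V₁) / ln(z₂/z₁)
α = ln(13.2/7.9) / ln(100.0/18.0) = ln(1.6709) / ln(5.5556)
  = 0.51335 / 1.71480 = 0.29937

α ≈ 0.299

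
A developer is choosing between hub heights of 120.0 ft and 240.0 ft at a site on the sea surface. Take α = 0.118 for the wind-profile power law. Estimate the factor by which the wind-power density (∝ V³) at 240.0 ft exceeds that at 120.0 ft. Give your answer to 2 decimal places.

Speed ratio: V_B/V_A = (z_B/z_A)^α = (240.0/120.0)^0.118 = (2.0000)^0.118 = 1.08523
Power-density ratio: P_B/P_A = (V_B/V_A)³ = (1.08523)³ = 1.27810

1.28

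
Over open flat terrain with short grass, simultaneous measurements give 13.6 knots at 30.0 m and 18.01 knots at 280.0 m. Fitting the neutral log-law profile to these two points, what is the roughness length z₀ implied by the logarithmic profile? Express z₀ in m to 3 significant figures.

Log law: V(z) ∝ ln(z/z₀). With r = V₁/V₂ = 13.6/18.01 = 0.75514,
r · ln(z₂/z₀) = ln(z₁/z₀) ⇒ ln z₀ = (ln z₁ − r·ln z₂)/(1 − r)
ln z₀ = (3.40120 − 0.75514×5.63479) / 0.24486 = -3.4870
z₀ = exp(-3.4870) = 0.03059 m

z₀ ≈ 0.0306 m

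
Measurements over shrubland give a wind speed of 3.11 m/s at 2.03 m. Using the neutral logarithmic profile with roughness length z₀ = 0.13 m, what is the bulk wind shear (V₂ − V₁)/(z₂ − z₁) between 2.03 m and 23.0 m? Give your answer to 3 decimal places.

Log law: V₂ = V₁ · ln(z₂/z₀)/ln(z₁/z₀) = 3.11 × 5.1757/2.7483 = 5.8570 m/s
ΔV/Δz = (5.8570 − 3.11)/(23.0 − 2.03) = 2.7470/20.9700 = 0.13100 m/s/m

0.131 m/s/m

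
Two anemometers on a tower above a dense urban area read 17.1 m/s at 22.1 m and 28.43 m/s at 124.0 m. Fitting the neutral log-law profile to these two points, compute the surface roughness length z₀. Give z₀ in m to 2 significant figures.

z₀ ≈ 1.6 m

Log law: V(z) ∝ ln(z/z₀). With r = V₁/V₂ = 17.1/28.43 = 0.60148,
r · ln(z₂/z₀) = ln(z₁/z₀) ⇒ ln z₀ = (ln z₁ − r·ln z₂)/(1 − r)
ln z₀ = (3.09558 − 0.60148×4.82028) / 0.39852 = 0.4925
z₀ = exp(0.4925) = 1.636 m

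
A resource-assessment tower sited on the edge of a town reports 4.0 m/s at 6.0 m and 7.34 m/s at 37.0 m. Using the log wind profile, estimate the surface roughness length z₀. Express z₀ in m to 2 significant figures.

Log law: V(z) ∝ ln(z/z₀). With r = V₁/V₂ = 4.0/7.34 = 0.54496,
r · ln(z₂/z₀) = ln(z₁/z₀) ⇒ ln z₀ = (ln z₁ − r·ln z₂)/(1 − r)
ln z₀ = (1.79176 − 0.54496×3.61092) / 0.45504 = -0.3869
z₀ = exp(-0.3869) = 0.6792 m

z₀ ≈ 0.68 m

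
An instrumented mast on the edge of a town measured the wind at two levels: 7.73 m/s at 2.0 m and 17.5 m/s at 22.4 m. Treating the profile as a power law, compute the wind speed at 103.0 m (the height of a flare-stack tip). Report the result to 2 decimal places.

First find α: α = ln(V₂/V₁)/ln(z₂/z₁) = ln(17.5/7.73)/ln(22.4/2.0) = 0.81709/2.41591 = 0.3382
Extrapolate from 22.4 m to 103.0 m: V₃ = 17.5 × (103.0/22.4)^0.3382 = 17.5 × 1.6753 = 29.3180 m/s

29.32 m/s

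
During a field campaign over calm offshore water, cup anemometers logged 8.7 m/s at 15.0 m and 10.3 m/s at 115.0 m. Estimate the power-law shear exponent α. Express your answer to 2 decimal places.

Power law: V₂/V₁ = (z₂/z₁)^α ⇒ α = ln(V₂/V₁) / ln(z₂/z₁)
α = ln(10.3/8.7) / ln(115.0/15.0) = ln(1.1839) / ln(7.6667)
  = 0.16882 / 2.03688 = 0.08288

α ≈ 0.08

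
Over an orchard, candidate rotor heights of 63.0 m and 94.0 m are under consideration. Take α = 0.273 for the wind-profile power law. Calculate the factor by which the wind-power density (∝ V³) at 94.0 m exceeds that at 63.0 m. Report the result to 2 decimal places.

Speed ratio: V_B/V_A = (z_B/z_A)^α = (94.0/63.0)^0.273 = (1.4921)^0.273 = 1.11543
Power-density ratio: P_B/P_A = (V_B/V_A)³ = (1.11543)³ = 1.38782

1.39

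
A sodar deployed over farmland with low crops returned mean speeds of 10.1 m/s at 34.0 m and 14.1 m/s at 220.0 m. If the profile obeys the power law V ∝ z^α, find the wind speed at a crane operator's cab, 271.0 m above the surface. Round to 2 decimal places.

First find α: α = ln(V₂/V₁)/ln(z₂/z₁) = ln(14.1/10.1)/ln(220.0/34.0) = 0.33364/1.86727 = 0.1787
Extrapolate from 220.0 m to 271.0 m: V₃ = 14.1 × (271.0/220.0)^0.1787 = 14.1 × 1.0380 = 14.6352 m/s

14.64 m/s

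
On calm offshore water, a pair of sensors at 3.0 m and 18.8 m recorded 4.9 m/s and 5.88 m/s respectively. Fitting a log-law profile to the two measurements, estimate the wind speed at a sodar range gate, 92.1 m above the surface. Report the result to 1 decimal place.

6.7 m/s

Log law: V ∝ ln(z/z₀). From the pair, with r = V₁/V₂ = 0.83333,
ln z₀ = (ln z₁ − r·ln z₂)/(1 − r) = (1.0986 − 0.83333×2.9339)/0.16667 = -8.0776 → z₀ = 0.0003104 m
V₃ = V₁ · ln(z₃/z₀)/ln(z₁/z₀) = 4.9 × 12.6005/9.1762 = 6.7285 m/s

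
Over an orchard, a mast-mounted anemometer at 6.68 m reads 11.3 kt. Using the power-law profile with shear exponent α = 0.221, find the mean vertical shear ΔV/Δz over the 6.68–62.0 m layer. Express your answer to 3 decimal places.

0.130 kt/m

Power law: V₂ = V₁ · (z₂/z₁)^α = 11.3 × (9.2814)^0.221 = 18.4893 kt
ΔV/Δz = (18.4893 − 11.3)/(62.0 − 6.68) = 7.1893/55.3200 = 0.12996 kt/m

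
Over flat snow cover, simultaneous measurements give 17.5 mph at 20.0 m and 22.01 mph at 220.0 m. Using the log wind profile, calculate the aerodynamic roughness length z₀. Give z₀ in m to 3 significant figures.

Log law: V(z) ∝ ln(z/z₀). With r = V₁/V₂ = 17.5/22.01 = 0.79509,
r · ln(z₂/z₀) = ln(z₁/z₀) ⇒ ln z₀ = (ln z₁ − r·ln z₂)/(1 − r)
ln z₀ = (2.99573 − 0.79509×5.39363) / 0.20491 = -6.3087
z₀ = exp(-6.3087) = 0.001820 m

z₀ ≈ 0.00182 m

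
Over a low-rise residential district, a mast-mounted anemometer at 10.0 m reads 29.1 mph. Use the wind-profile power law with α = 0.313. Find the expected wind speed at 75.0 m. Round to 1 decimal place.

Power-law profile: V₂ = V₁ · (z₂/z₁)^α
V₂ = 29.1 × (75.0/10.0)^0.313 = 29.1 × (7.5000)^0.313
    = 29.1 × 1.8789 = 54.6748 mph

54.7 mph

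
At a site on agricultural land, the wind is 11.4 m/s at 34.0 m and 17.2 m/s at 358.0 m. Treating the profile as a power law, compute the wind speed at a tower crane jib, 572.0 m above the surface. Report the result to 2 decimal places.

18.67 m/s

First find α: α = ln(V₂/V₁)/ln(z₂/z₁) = ln(17.2/11.4)/ln(358.0/34.0) = 0.41130/2.35417 = 0.1747
Extrapolate from 358.0 m to 572.0 m: V₃ = 17.2 × (572.0/358.0)^0.1747 = 17.2 × 1.0853 = 18.6674 m/s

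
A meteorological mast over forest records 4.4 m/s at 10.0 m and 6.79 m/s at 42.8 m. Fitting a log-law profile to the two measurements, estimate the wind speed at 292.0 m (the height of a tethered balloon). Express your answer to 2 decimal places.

9.95 m/s

Log law: V ∝ ln(z/z₀). From the pair, with r = V₁/V₂ = 0.64801,
ln z₀ = (ln z₁ − r·ln z₂)/(1 − r) = (2.3026 − 0.64801×3.7565)/0.35199 = -0.3741 → z₀ = 0.6879 m
V₃ = V₁ · ln(z₃/z₀)/ln(z₁/z₀) = 4.4 × 6.0509/2.6767 = 9.9464 m/s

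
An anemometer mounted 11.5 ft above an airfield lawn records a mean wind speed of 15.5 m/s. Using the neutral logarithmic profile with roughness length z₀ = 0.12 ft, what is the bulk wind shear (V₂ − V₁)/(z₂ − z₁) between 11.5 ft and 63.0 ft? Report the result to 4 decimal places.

0.1122 m/s/ft

Log law: V₂ = V₁ · ln(z₂/z₀)/ln(z₁/z₀) = 15.5 × 6.2634/4.5626 = 21.2779 m/s
ΔV/Δz = (21.2779 − 15.5)/(63.0 − 11.5) = 5.7779/51.5000 = 0.11219 m/s/ft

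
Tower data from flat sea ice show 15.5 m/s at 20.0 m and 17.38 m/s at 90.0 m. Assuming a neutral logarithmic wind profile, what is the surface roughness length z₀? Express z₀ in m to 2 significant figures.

Log law: V(z) ∝ ln(z/z₀). With r = V₁/V₂ = 15.5/17.38 = 0.89183,
r · ln(z₂/z₀) = ln(z₁/z₀) ⇒ ln z₀ = (ln z₁ − r·ln z₂)/(1 − r)
ln z₀ = (2.99573 − 0.89183×4.49981) / 0.10817 = -9.4049
z₀ = exp(-9.4049) = 0.00008232 m

z₀ ≈ 0.000082 m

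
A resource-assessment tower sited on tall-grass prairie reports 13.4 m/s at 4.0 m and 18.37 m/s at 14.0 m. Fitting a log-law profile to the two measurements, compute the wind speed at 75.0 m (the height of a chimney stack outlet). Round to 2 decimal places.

Log law: V ∝ ln(z/z₀). From the pair, with r = V₁/V₂ = 0.72945,
ln z₀ = (ln z₁ − r·ln z₂)/(1 − r) = (1.3863 − 0.72945×2.6391)/0.27055 = -1.9914 → z₀ = 0.1365 m
V₃ = V₁ · ln(z₃/z₀)/ln(z₁/z₀) = 13.4 × 6.3089/3.3777 = 25.0287 m/s

25.03 m/s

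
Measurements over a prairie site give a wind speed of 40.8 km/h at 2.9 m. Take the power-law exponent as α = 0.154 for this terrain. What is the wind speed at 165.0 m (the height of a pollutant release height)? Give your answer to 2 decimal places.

Power-law profile: V₂ = V₁ · (z₂/z₁)^α
V₂ = 40.8 × (165.0/2.9)^0.154 = 40.8 × (56.8966)^0.154
    = 40.8 × 1.8633 = 76.0227 km/h

76.02 km/h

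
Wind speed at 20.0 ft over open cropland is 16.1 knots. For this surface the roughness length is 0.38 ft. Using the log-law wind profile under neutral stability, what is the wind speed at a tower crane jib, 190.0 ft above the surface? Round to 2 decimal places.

25.25 knots

Log law: V(z) ∝ ln(z/z₀), so V₂/V₁ = ln(z₂/z₀) / ln(z₁/z₀).
ln(190.0/0.38) = 6.2146, ln(20.0/0.38) = 3.9633
V₂ = 16.1 × 6.2146/3.9633 = 16.1 × 1.5680 = 25.2453 knots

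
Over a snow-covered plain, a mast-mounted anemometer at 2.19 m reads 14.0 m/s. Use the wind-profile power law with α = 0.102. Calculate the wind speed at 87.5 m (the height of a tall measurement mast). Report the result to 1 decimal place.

20.4 m/s

Power-law profile: V₂ = V₁ · (z₂/z₁)^α
V₂ = 14.0 × (87.5/2.19)^0.102 = 14.0 × (39.9543)^0.102
    = 14.0 × 1.4567 = 20.3933 m/s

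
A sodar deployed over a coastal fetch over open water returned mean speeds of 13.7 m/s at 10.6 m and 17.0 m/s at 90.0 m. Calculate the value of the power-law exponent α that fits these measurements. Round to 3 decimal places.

α ≈ 0.101

Power law: V₂/V₁ = (z₂/z₁)^α ⇒ α = ln(V₂/V₁) / ln(z₂/z₁)
α = ln(17.0/13.7) / ln(90.0/10.6) = ln(1.2409) / ln(8.4906)
  = 0.21582 / 2.13896 = 0.10090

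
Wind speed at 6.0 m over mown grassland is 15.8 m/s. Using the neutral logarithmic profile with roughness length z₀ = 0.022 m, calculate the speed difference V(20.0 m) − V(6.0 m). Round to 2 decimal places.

Log law: V₂ = V₁ · ln(z₂/z₀)/ln(z₁/z₀) = 15.8 × 6.8124/5.6085 = 19.1918 m/s
ΔV = 19.1918 − 15.8 = 3.3918 m/s

3.39 m/s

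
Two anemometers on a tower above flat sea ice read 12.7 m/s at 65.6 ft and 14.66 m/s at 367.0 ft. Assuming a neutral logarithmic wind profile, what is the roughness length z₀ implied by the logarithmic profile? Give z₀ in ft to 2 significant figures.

z₀ ≈ 0.00094 ft

Log law: V(z) ∝ ln(z/z₀). With r = V₁/V₂ = 12.7/14.66 = 0.86630,
r · ln(z₂/z₀) = ln(z₁/z₀) ⇒ ln z₀ = (ln z₁ − r·ln z₂)/(1 − r)
ln z₀ = (4.18358 − 0.86630×5.90536) / 0.13370 = -6.9729
z₀ = exp(-6.9729) = 0.0009369 ft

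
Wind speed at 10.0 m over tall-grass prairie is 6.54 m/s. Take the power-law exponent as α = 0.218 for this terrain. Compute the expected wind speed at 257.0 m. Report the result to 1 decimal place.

Power-law profile: V₂ = V₁ · (z₂/z₁)^α
V₂ = 6.54 × (257.0/10.0)^0.218 = 6.54 × (25.7000)^0.218
    = 6.54 × 2.0294 = 13.2722 m/s

13.3 m/s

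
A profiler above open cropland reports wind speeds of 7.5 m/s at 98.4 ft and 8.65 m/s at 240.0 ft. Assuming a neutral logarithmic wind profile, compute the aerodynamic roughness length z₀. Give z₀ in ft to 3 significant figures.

z₀ ≈ 0.294 ft

Log law: V(z) ∝ ln(z/z₀). With r = V₁/V₂ = 7.5/8.65 = 0.86705,
r · ln(z₂/z₀) = ln(z₁/z₀) ⇒ ln z₀ = (ln z₁ − r·ln z₂)/(1 − r)
ln z₀ = (4.58904 − 0.86705×5.48064) / 0.13295 = -1.2257
z₀ = exp(-1.2257) = 0.2935 ft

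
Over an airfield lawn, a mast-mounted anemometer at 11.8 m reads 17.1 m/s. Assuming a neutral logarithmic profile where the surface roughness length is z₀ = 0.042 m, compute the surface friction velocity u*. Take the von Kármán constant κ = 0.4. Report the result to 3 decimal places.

Log law: V(z) = (u*/κ) · ln(z/z₀) ⇒ u* = κ · V / ln(z/z₀)
u* = 0.4 × 17.1 / ln(11.8/0.042) = 0.4 × 17.1 / 5.6382
   = 6.8400 / 5.6382 = 1.2132 m/s

u* ≈ 1.213 m/s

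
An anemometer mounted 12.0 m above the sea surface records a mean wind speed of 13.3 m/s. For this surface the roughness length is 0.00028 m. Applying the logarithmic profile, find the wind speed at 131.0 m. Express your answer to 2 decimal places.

Log law: V(z) ∝ ln(z/z₀), so V₂/V₁ = ln(z₂/z₀) / ln(z₁/z₀).
ln(131.0/0.00028) = 13.0559, ln(12.0/0.00028) = 10.6656
V₂ = 13.3 × 13.0559/10.6656 = 13.3 × 1.2241 = 16.2807 m/s

16.28 m/s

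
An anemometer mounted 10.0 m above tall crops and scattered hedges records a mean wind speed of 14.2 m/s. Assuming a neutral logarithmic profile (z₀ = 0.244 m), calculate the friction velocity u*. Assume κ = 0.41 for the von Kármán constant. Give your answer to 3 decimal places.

Log law: V(z) = (u*/κ) · ln(z/z₀) ⇒ u* = κ · V / ln(z/z₀)
u* = 0.41 × 14.2 / ln(10.0/0.244) = 0.41 × 14.2 / 3.7132
   = 5.8220 / 3.7132 = 1.5679 m/s

u* ≈ 1.568 m/s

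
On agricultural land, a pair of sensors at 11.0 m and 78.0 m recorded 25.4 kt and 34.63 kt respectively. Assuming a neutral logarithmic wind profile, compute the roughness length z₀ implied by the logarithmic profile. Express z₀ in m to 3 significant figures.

Log law: V(z) ∝ ln(z/z₀). With r = V₁/V₂ = 25.4/34.63 = 0.73347,
r · ln(z₂/z₀) = ln(z₁/z₀) ⇒ ln z₀ = (ln z₁ − r·ln z₂)/(1 − r)
ln z₀ = (2.39790 − 0.73347×4.35671) / 0.26653 = -2.9926
z₀ = exp(-2.9926) = 0.05016 m

z₀ ≈ 0.0502 m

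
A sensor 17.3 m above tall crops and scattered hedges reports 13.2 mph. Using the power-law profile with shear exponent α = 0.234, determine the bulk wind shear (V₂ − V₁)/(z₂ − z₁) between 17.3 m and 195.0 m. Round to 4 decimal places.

Power law: V₂ = V₁ · (z₂/z₁)^α = 13.2 × (11.2717)^0.234 = 23.2669 mph
ΔV/Δz = (23.2669 − 13.2)/(195.0 − 17.3) = 10.0669/177.7000 = 0.05665 mph/m

0.0567 mph/m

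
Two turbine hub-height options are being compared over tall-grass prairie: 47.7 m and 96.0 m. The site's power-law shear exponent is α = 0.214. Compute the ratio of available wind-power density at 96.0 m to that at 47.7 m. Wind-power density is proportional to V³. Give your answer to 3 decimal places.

Speed ratio: V_B/V_A = (z_B/z_A)^α = (96.0/47.7)^0.214 = (2.0126)^0.214 = 1.16146
Power-density ratio: P_B/P_A = (V_B/V_A)³ = (1.16146)³ = 1.56678

1.567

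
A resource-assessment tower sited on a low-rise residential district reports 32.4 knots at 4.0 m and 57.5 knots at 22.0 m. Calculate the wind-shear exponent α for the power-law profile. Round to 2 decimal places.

α ≈ 0.34

Power law: V₂/V₁ = (z₂/z₁)^α ⇒ α = ln(V₂/V₁) / ln(z₂/z₁)
α = ln(57.5/32.4) / ln(22.0/4.0) = ln(1.7747) / ln(5.5000)
  = 0.57363 / 1.70475 = 0.33649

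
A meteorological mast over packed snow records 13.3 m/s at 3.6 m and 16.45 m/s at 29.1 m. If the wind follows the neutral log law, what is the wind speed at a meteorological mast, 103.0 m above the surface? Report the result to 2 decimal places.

Log law: V ∝ ln(z/z₀). From the pair, with r = V₁/V₂ = 0.80851,
ln z₀ = (ln z₁ − r·ln z₂)/(1 − r) = (1.2809 − 0.80851×3.3707)/0.19149 = -7.5427 → z₀ = 0.0005300 m
V₃ = V₁ · ln(z₃/z₀)/ln(z₁/z₀) = 13.3 × 12.1774/8.8236 = 18.3552 m/s

18.36 m/s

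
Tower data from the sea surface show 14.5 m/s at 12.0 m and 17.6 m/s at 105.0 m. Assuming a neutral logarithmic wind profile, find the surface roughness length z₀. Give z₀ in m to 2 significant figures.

z₀ ≈ 0.00047 m

Log law: V(z) ∝ ln(z/z₀). With r = V₁/V₂ = 14.5/17.6 = 0.82386,
r · ln(z₂/z₀) = ln(z₁/z₀) ⇒ ln z₀ = (ln z₁ − r·ln z₂)/(1 − r)
ln z₀ = (2.48491 − 0.82386×4.65396) / 0.17614 = -7.6607
z₀ = exp(-7.6607) = 0.0004710 m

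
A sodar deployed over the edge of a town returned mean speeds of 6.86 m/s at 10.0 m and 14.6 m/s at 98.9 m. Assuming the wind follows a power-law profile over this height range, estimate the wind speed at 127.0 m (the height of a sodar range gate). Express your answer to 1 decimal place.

15.9 m/s

First find α: α = ln(V₂/V₁)/ln(z₂/z₁) = ln(14.6/6.86)/ln(98.9/10.0) = 0.75531/2.29152 = 0.3296
Extrapolate from 98.9 m to 127.0 m: V₃ = 14.6 × (127.0/98.9)^0.3296 = 14.6 × 1.0859 = 15.8544 m/s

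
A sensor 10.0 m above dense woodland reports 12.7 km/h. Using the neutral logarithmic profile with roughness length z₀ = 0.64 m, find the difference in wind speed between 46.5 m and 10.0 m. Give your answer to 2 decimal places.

7.10 km/h

Log law: V₂ = V₁ · ln(z₂/z₀)/ln(z₁/z₀) = 12.7 × 4.2857/2.7489 = 19.8004 km/h
ΔV = 19.8004 − 12.7 = 7.1004 km/h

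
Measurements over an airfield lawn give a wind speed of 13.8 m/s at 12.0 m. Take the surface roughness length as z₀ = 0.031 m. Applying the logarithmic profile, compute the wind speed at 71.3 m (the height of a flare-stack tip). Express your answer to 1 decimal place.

17.9 m/s

Log law: V(z) ∝ ln(z/z₀), so V₂/V₁ = ln(z₂/z₀) / ln(z₁/z₀).
ln(71.3/0.031) = 7.7407, ln(12.0/0.031) = 5.9587
V₂ = 13.8 × 7.7407/5.9587 = 13.8 × 1.2991 = 17.9270 m/s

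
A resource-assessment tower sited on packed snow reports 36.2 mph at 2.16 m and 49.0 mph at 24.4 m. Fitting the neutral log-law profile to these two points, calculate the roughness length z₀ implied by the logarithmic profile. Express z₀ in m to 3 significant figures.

Log law: V(z) ∝ ln(z/z₀). With r = V₁/V₂ = 36.2/49.0 = 0.73878,
r · ln(z₂/z₀) = ln(z₁/z₀) ⇒ ln z₀ = (ln z₁ − r·ln z₂)/(1 − r)
ln z₀ = (0.77011 − 0.73878×3.19458) / 0.26122 = -6.0866
z₀ = exp(-6.0866) = 0.002273 m

z₀ ≈ 0.00227 m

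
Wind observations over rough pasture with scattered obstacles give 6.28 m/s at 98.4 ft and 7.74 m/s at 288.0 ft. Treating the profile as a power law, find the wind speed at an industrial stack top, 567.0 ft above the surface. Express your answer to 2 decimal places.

8.83 m/s

First find α: α = ln(V₂/V₁)/ln(z₂/z₁) = ln(7.74/6.28)/ln(288.0/98.4) = 0.20903/1.07392 = 0.1946
Extrapolate from 288.0 ft to 567.0 ft: V₃ = 7.74 × (567.0/288.0)^0.1946 = 7.74 × 1.1409 = 8.8309 m/s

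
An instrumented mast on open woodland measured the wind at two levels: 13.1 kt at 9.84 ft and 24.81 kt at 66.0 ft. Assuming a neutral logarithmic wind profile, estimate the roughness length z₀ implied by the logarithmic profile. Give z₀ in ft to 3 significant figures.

Log law: V(z) ∝ ln(z/z₀). With r = V₁/V₂ = 13.1/24.81 = 0.52801,
r · ln(z₂/z₀) = ln(z₁/z₀) ⇒ ln z₀ = (ln z₁ − r·ln z₂)/(1 − r)
ln z₀ = (2.28646 − 0.52801×4.18965) / 0.47199 = 0.1573
z₀ = exp(0.1573) = 1.170 ft

z₀ ≈ 1.17 ft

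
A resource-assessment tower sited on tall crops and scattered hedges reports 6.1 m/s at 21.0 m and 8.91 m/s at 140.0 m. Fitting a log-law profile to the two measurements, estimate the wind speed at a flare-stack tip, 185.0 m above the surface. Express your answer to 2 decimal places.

Log law: V ∝ ln(z/z₀). From the pair, with r = V₁/V₂ = 0.68462,
ln z₀ = (ln z₁ − r·ln z₂)/(1 − r) = (3.0445 − 0.68462×4.9416)/0.31538 = -1.0738 → z₀ = 0.3417 m
V₃ = V₁ · ln(z₃/z₀)/ln(z₁/z₀) = 6.1 × 6.2941/4.1183 = 9.3228 m/s

9.32 m/s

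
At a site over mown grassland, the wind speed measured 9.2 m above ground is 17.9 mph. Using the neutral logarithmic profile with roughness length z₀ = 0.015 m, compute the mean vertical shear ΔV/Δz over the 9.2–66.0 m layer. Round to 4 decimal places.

Log law: V₂ = V₁ · ln(z₂/z₀)/ln(z₁/z₀) = 17.9 × 8.3894/6.4189 = 23.3949 mph
ΔV/Δz = (23.3949 − 17.9)/(66.0 − 9.2) = 5.4949/56.8000 = 0.09674 mph/m

0.0967 mph/m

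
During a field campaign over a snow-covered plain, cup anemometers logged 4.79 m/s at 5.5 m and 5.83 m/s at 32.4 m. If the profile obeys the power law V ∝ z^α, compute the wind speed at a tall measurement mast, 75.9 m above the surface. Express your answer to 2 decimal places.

First find α: α = ln(V₂/V₁)/ln(z₂/z₁) = ln(5.83/4.79)/ln(32.4/5.5) = 0.19649/1.77341 = 0.1108
Extrapolate from 32.4 m to 75.9 m: V₃ = 5.83 × (75.9/32.4)^0.1108 = 5.83 × 1.0989 = 6.4066 m/s

6.41 m/s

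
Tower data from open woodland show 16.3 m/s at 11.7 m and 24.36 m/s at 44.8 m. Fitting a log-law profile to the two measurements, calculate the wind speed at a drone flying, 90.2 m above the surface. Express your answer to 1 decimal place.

28.6 m/s

Log law: V ∝ ln(z/z₀). From the pair, with r = V₁/V₂ = 0.66913,
ln z₀ = (ln z₁ − r·ln z₂)/(1 − r) = (2.4596 − 0.66913×3.8022)/0.33087 = -0.2556 → z₀ = 0.7744 m
V₃ = V₁ · ln(z₃/z₀)/ln(z₁/z₀) = 16.3 × 4.7577/2.7152 = 28.5612 m/s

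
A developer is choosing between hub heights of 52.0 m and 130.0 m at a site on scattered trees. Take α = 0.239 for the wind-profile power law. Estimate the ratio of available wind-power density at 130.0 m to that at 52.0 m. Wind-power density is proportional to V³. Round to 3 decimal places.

1.929

Speed ratio: V_B/V_A = (z_B/z_A)^α = (130.0/52.0)^0.239 = (2.5000)^0.239 = 1.24482
Power-density ratio: P_B/P_A = (V_B/V_A)³ = (1.24482)³ = 1.92896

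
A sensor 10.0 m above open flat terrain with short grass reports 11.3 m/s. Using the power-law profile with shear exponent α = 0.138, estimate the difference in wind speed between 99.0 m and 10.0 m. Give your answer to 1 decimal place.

4.2 m/s

Power law: V₂ = V₁ · (z₂/z₁)^α = 11.3 × (9.9000)^0.138 = 15.5052 m/s
ΔV = 15.5052 − 11.3 = 4.2052 m/s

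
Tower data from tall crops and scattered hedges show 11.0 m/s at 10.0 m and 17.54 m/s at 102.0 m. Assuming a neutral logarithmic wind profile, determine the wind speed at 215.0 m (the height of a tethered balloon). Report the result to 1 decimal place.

Log law: V ∝ ln(z/z₀). From the pair, with r = V₁/V₂ = 0.62714,
ln z₀ = (ln z₁ − r·ln z₂)/(1 − r) = (2.3026 − 0.62714×4.6250)/0.37286 = -1.6036 → z₀ = 0.2012 m
V₃ = V₁ · ln(z₃/z₀)/ln(z₁/z₀) = 11.0 × 6.9742/3.9062 = 19.6398 m/s

19.6 m/s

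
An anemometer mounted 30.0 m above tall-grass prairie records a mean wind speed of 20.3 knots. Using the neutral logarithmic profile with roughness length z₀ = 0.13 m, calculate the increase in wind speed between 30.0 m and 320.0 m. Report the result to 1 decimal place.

Log law: V₂ = V₁ · ln(z₂/z₀)/ln(z₁/z₀) = 20.3 × 7.8085/5.4414 = 29.1309 knots
ΔV = 29.1309 − 20.3 = 8.8309 knots

8.8 knots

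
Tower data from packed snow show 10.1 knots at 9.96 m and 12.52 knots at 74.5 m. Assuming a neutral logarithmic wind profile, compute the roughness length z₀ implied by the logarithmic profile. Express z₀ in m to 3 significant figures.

Log law: V(z) ∝ ln(z/z₀). With r = V₁/V₂ = 10.1/12.52 = 0.80671,
r · ln(z₂/z₀) = ln(z₁/z₀) ⇒ ln z₀ = (ln z₁ − r·ln z₂)/(1 − r)
ln z₀ = (2.29858 − 0.80671×4.31080) / 0.19329 = -6.0995
z₀ = exp(-6.0995) = 0.002244 m

z₀ ≈ 0.00224 m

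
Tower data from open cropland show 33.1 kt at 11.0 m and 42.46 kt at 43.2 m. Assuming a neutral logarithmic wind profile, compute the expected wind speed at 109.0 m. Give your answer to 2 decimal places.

Log law: V ∝ ln(z/z₀). From the pair, with r = V₁/V₂ = 0.77956,
ln z₀ = (ln z₁ − r·ln z₂)/(1 − r) = (2.3979 − 0.77956×3.7658)/0.22044 = -2.4396 → z₀ = 0.08720 m
V₃ = V₁ · ln(z₃/z₀)/ln(z₁/z₀) = 33.1 × 7.1310/4.8375 = 48.7927 kt

48.79 kt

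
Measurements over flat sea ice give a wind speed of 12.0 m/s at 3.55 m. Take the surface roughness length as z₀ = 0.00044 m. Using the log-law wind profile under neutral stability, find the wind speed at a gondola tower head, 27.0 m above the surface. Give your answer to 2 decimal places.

Log law: V(z) ∝ ln(z/z₀), so V₂/V₁ = ln(z₂/z₀) / ln(z₁/z₀).
ln(27.0/0.00044) = 11.0246, ln(3.55/0.00044) = 8.9957
V₂ = 12.0 × 11.0246/8.9957 = 12.0 × 1.2255 = 14.7065 m/s

14.71 m/s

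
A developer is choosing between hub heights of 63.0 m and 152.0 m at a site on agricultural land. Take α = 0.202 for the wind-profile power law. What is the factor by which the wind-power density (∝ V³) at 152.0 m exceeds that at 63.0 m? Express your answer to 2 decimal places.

1.71

Speed ratio: V_B/V_A = (z_B/z_A)^α = (152.0/63.0)^0.202 = (2.4127)^0.202 = 1.19472
Power-density ratio: P_B/P_A = (V_B/V_A)³ = (1.19472)³ = 1.70528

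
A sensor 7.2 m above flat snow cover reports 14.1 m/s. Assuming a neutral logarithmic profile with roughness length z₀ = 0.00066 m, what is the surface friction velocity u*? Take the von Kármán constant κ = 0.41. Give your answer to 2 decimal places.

u* ≈ 0.62 m/s

Log law: V(z) = (u*/κ) · ln(z/z₀) ⇒ u* = κ · V / ln(z/z₀)
u* = 0.41 × 14.1 / ln(7.2/0.00066) = 0.41 × 14.1 / 9.2974
   = 5.7810 / 9.2974 = 0.6218 m/s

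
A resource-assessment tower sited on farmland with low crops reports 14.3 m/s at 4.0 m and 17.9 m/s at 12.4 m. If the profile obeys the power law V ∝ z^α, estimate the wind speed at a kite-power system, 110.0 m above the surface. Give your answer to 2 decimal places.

First find α: α = ln(V₂/V₁)/ln(z₂/z₁) = ln(17.9/14.3)/ln(12.4/4.0) = 0.22454/1.13140 = 0.1985
Extrapolate from 12.4 m to 110.0 m: V₃ = 17.9 × (110.0/12.4)^0.1985 = 17.9 × 1.5422 = 27.6051 m/s

27.61 m/s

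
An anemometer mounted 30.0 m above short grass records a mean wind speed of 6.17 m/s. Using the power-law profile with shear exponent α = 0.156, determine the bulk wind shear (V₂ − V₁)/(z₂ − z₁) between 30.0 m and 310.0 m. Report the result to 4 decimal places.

Power law: V₂ = V₁ · (z₂/z₁)^α = 6.17 × (10.3333)^0.156 = 8.8819 m/s
ΔV/Δz = (8.8819 − 6.17)/(310.0 − 30.0) = 2.7119/280.0000 = 0.00969 m/s/m

0.0097 m/s/m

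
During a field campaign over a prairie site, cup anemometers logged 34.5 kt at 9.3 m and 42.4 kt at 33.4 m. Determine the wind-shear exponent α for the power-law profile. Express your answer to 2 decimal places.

Power law: V₂/V₁ = (z₂/z₁)^α ⇒ α = ln(V₂/V₁) / ln(z₂/z₁)
α = ln(42.4/34.5) / ln(33.4/9.3) = ln(1.2290) / ln(3.5914)
  = 0.20619 / 1.27854 = 0.16127

α ≈ 0.16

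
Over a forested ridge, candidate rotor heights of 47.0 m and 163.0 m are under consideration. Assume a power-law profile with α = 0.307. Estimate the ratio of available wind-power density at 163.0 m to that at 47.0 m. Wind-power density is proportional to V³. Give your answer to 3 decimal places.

3.144

Speed ratio: V_B/V_A = (z_B/z_A)^α = (163.0/47.0)^0.307 = (3.4681)^0.307 = 1.46490
Power-density ratio: P_B/P_A = (V_B/V_A)³ = (1.46490)³ = 3.14357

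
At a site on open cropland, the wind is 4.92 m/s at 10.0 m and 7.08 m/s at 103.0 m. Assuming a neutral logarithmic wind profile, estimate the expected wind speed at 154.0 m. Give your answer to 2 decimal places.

7.45 m/s

Log law: V ∝ ln(z/z₀). From the pair, with r = V₁/V₂ = 0.69492,
ln z₀ = (ln z₁ − r·ln z₂)/(1 − r) = (2.3026 − 0.69492×4.6347)/0.30508 = -3.0095 → z₀ = 0.04932 m
V₃ = V₁ · ln(z₃/z₀)/ln(z₁/z₀) = 4.92 × 8.0465/5.3121 = 7.4525 m/s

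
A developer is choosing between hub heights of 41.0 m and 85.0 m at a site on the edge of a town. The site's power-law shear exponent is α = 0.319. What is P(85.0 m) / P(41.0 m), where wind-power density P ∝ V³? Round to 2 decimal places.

2.01

Speed ratio: V_B/V_A = (z_B/z_A)^α = (85.0/41.0)^0.319 = (2.0732)^0.319 = 1.26185
Power-density ratio: P_B/P_A = (V_B/V_A)³ = (1.26185)³ = 2.00918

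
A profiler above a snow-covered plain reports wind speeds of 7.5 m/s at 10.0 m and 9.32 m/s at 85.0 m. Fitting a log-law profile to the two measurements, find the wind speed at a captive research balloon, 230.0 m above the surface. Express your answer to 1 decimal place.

10.2 m/s

Log law: V ∝ ln(z/z₀). From the pair, with r = V₁/V₂ = 0.80472,
ln z₀ = (ln z₁ − r·ln z₂)/(1 − r) = (2.3026 − 0.80472×4.4427)/0.19528 = -6.5164 → z₀ = 0.001479 m
V₃ = V₁ · ln(z₃/z₀)/ln(z₁/z₀) = 7.5 × 11.9544/8.8190 = 10.1666 m/s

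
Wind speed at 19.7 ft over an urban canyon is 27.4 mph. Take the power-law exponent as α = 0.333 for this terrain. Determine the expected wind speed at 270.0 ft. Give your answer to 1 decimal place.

Power-law profile: V₂ = V₁ · (z₂/z₁)^α
V₂ = 27.4 × (270.0/19.7)^0.333 = 27.4 × (13.7056)^0.333
    = 27.4 × 2.3910 = 65.5145 mph

65.5 mph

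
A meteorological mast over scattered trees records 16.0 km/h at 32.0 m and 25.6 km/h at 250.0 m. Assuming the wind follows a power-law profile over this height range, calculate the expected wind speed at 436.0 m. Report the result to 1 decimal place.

First find α: α = ln(V₂/V₁)/ln(z₂/z₁) = ln(25.6/16.0)/ln(250.0/32.0) = 0.47000/2.05573 = 0.2286
Extrapolate from 250.0 m to 436.0 m: V₃ = 25.6 × (436.0/250.0)^0.2286 = 25.6 × 1.1356 = 29.0713 km/h

29.1 km/h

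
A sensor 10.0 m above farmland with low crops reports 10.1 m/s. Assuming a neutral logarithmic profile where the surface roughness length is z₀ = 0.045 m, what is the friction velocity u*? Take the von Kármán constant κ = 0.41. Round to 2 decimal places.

Log law: V(z) = (u*/κ) · ln(z/z₀) ⇒ u* = κ · V / ln(z/z₀)
u* = 0.41 × 10.1 / ln(10.0/0.045) = 0.41 × 10.1 / 5.4037
   = 4.1410 / 5.4037 = 0.7663 m/s

u* ≈ 0.77 m/s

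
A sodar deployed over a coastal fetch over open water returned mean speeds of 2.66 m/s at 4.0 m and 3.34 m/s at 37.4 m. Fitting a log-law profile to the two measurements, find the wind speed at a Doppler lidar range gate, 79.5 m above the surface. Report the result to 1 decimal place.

3.6 m/s

Log law: V ∝ ln(z/z₀). From the pair, with r = V₁/V₂ = 0.79641,
ln z₀ = (ln z₁ − r·ln z₂)/(1 − r) = (1.3863 − 0.79641×3.6217)/0.20359 = -7.3580 → z₀ = 0.0006375 m
V₃ = V₁ · ln(z₃/z₀)/ln(z₁/z₀) = 2.66 × 11.7337/8.7443 = 3.5694 m/s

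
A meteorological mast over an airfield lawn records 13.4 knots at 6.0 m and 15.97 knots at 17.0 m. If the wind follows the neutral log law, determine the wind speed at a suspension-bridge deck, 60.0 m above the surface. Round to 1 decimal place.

Log law: V ∝ ln(z/z₀). From the pair, with r = V₁/V₂ = 0.83907,
ln z₀ = (ln z₁ − r·ln z₂)/(1 − r) = (1.7918 − 0.83907×2.8332)/0.16093 = -3.6384 → z₀ = 0.02629 m
V₃ = V₁ · ln(z₃/z₀)/ln(z₁/z₀) = 13.4 × 7.7327/5.4301 = 19.0821 knots

19.1 knots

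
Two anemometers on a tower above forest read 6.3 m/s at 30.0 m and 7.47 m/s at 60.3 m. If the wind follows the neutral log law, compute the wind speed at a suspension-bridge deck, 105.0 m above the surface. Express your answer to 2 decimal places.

Log law: V ∝ ln(z/z₀). From the pair, with r = V₁/V₂ = 0.84337,
ln z₀ = (ln z₁ − r·ln z₂)/(1 − r) = (3.4012 − 0.84337×4.0993)/0.15663 = -0.3580 → z₀ = 0.6991 m
V₃ = V₁ · ln(z₃/z₀)/ln(z₁/z₀) = 6.3 × 5.0119/3.7592 = 8.3995 m/s

8.40 m/s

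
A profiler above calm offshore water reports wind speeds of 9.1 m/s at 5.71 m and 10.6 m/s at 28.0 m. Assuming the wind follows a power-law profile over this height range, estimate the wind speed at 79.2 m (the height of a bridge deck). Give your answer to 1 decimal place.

11.7 m/s

First find α: α = ln(V₂/V₁)/ln(z₂/z₁) = ln(10.6/9.1)/ln(28.0/5.71) = 0.15258/1.58999 = 0.0960
Extrapolate from 28.0 m to 79.2 m: V₃ = 10.6 × (79.2/28.0)^0.0960 = 10.6 × 1.1049 = 11.7122 m/s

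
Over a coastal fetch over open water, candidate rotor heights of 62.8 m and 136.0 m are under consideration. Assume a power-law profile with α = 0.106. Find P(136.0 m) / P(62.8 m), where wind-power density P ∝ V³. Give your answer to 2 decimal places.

1.28

Speed ratio: V_B/V_A = (z_B/z_A)^α = (136.0/62.8)^0.106 = (2.1656)^0.106 = 1.08535
Power-density ratio: P_B/P_A = (V_B/V_A)³ = (1.08535)³ = 1.27854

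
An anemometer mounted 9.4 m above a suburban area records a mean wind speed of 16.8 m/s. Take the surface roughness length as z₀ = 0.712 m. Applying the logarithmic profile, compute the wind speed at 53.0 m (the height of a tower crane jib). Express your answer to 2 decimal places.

28.06 m/s

Log law: V(z) ∝ ln(z/z₀), so V₂/V₁ = ln(z₂/z₀) / ln(z₁/z₀).
ln(53.0/0.712) = 4.3100, ln(9.4/0.712) = 2.5804
V₂ = 16.8 × 4.3100/2.5804 = 16.8 × 1.6703 = 28.0607 m/s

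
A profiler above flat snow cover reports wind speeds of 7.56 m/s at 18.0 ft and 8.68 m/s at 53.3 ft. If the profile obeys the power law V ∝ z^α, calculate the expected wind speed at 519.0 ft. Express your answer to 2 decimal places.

11.60 m/s

First find α: α = ln(V₂/V₁)/ln(z₂/z₁) = ln(8.68/7.56)/ln(53.3/18.0) = 0.13815/1.08556 = 0.1273
Extrapolate from 53.3 ft to 519.0 ft: V₃ = 8.68 × (519.0/53.3)^0.1273 = 8.68 × 1.3359 = 11.5960 m/s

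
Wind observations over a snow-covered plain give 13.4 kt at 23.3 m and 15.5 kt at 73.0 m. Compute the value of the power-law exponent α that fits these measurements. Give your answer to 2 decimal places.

Power law: V₂/V₁ = (z₂/z₁)^α ⇒ α = ln(V₂/V₁) / ln(z₂/z₁)
α = ln(15.5/13.4) / ln(73.0/23.3) = ln(1.1567) / ln(3.1330)
  = 0.14559 / 1.14201 = 0.12748

α ≈ 0.13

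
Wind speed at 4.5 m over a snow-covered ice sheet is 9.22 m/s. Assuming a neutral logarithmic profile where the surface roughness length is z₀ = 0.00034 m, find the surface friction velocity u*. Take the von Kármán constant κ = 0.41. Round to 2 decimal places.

u* ≈ 0.40 m/s

Log law: V(z) = (u*/κ) · ln(z/z₀) ⇒ u* = κ · V / ln(z/z₀)
u* = 0.41 × 9.22 / ln(4.5/0.00034) = 0.41 × 9.22 / 9.4906
   = 3.7802 / 9.4906 = 0.3983 m/s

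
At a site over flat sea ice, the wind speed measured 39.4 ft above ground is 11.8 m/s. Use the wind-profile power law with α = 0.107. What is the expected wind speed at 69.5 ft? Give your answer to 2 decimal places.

12.54 m/s

Power-law profile: V₂ = V₁ · (z₂/z₁)^α
V₂ = 11.8 × (69.5/39.4)^0.107 = 11.8 × (1.7640)^0.107
    = 11.8 × 1.0626 = 12.5388 m/s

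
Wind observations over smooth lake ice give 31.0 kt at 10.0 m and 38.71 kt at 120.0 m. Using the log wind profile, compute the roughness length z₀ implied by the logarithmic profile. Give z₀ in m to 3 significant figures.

Log law: V(z) ∝ ln(z/z₀). With r = V₁/V₂ = 31.0/38.71 = 0.80083,
r · ln(z₂/z₀) = ln(z₁/z₀) ⇒ ln z₀ = (ln z₁ − r·ln z₂)/(1 − r)
ln z₀ = (2.30259 − 0.80083×4.78749) / 0.19917 = -7.6886
z₀ = exp(-7.6886) = 0.0004580 m

z₀ ≈ 0.000458 m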